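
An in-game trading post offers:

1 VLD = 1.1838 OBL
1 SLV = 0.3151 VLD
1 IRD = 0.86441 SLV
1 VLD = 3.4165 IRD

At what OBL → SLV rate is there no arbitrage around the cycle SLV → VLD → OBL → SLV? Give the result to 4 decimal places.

2.6809

Known legs of the cycle: 0.3151 × 1.1838 = 0.37301538
For no arbitrage the full-cycle product must be 1, so the missing rate is 1 / 0.37301538 ≈ 2.680855.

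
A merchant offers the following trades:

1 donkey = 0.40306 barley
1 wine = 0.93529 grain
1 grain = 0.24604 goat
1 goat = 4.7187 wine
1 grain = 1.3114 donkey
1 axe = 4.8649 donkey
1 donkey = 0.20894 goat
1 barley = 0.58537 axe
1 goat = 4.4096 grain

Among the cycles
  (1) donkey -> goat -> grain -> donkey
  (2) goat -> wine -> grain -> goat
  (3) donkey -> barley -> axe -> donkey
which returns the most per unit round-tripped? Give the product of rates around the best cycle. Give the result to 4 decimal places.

(1) 0.20894 × 4.4096 × 1.3114 = 1.20825
(2) 4.7187 × 0.93529 × 0.24604 = 1.08586
(3) 0.40306 × 0.58537 × 4.8649 = 1.14782
Highest is cycle (1) at 1.2082 (>1, arbitrage).

1.2082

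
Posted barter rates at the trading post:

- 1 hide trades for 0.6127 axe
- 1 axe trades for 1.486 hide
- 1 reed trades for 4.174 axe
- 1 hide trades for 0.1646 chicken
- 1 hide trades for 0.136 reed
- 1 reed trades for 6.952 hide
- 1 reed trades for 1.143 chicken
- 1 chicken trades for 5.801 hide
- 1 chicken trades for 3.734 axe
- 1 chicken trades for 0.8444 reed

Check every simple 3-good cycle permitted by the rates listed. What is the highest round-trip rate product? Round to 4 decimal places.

0.9662

hide→chicken→reed→hide: 0.1646 × 0.8444 × 6.952 = 0.96625
hide→chicken→axe→hide: 0.1646 × 3.734 × 1.486 = 0.91332
hide→reed→chicken→hide: 0.136 × 1.143 × 5.801 = 0.90175
hide→reed→axe→hide: 0.136 × 4.174 × 1.486 = 0.84355
Maximum is hide→chicken→reed→hide at 0.9662; no arbitrage — every cycle loses value.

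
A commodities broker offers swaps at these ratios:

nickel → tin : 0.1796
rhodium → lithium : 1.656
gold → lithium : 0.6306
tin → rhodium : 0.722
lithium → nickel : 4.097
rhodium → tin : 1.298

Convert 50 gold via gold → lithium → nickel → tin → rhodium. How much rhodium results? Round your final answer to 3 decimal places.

50 gold × 0.6306 = 31.53 lithium
31.53 lithium × 4.097 = 129.17841 nickel
129.17841 nickel × 0.1796 = 23.200442436 tin
23.200442436 tin × 0.722 = 16.750719438792 rhodium

16.751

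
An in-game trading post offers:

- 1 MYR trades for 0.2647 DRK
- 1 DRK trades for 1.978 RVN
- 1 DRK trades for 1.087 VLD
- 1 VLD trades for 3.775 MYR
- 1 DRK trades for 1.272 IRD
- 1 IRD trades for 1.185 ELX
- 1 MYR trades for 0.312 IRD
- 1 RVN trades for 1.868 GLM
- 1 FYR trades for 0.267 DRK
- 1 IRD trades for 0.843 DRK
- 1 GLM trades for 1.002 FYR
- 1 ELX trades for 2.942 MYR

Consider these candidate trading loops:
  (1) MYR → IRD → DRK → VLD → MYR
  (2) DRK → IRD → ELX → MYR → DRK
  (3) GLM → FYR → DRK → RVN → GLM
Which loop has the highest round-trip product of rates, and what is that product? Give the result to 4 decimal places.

1.1738

(1) 0.312 × 0.843 × 1.087 × 3.775 = 1.07927
(2) 1.272 × 1.185 × 2.942 × 0.2647 = 1.17382
(3) 1.002 × 0.267 × 1.978 × 1.868 = 0.98851
Highest is cycle (2) at 1.1738 (>1, arbitrage).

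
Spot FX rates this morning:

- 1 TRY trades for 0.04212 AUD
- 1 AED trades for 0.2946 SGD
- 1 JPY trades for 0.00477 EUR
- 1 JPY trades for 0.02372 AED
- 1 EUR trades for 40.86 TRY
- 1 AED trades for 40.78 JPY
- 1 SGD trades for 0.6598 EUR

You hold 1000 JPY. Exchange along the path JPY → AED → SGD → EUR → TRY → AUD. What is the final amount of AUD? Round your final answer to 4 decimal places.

1000 JPY × 0.02372 = 23.72 AED
23.72 AED × 0.2946 = 6.987912 SGD
6.987912 SGD × 0.6598 = 4.6106243376 EUR
4.6106243376 EUR × 40.86 = 188.390110434336 TRY
188.390110434336 TRY × 0.04212 = 7.93499145149423232 AUD

7.9350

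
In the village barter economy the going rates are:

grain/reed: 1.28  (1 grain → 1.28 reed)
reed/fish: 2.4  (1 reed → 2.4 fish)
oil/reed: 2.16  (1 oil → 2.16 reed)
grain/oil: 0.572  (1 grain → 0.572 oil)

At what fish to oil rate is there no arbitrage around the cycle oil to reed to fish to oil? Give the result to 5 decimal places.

Known legs of the cycle: 2.16 × 2.4 = 5.184
For no arbitrage the full-cycle product must be 1, so the missing rate is 1 / 5.184 ≈ 0.1929012.

0.19290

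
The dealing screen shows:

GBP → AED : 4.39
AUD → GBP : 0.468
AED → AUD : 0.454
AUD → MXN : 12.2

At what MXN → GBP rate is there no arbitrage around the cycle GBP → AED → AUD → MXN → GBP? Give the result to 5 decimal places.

0.04113

Known legs of the cycle: 4.39 × 0.454 × 12.2 = 24.315332
For no arbitrage the full-cycle product must be 1, so the missing rate is 1 / 24.315332 ≈ 0.0411263.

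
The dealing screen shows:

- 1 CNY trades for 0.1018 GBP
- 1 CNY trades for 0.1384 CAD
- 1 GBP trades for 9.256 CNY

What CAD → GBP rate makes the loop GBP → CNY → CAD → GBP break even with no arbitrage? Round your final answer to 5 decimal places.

0.78062

Known legs of the cycle: 9.256 × 0.1384 = 1.2810304
For no arbitrage the full-cycle product must be 1, so the missing rate is 1 / 1.2810304 ≈ 0.7806216.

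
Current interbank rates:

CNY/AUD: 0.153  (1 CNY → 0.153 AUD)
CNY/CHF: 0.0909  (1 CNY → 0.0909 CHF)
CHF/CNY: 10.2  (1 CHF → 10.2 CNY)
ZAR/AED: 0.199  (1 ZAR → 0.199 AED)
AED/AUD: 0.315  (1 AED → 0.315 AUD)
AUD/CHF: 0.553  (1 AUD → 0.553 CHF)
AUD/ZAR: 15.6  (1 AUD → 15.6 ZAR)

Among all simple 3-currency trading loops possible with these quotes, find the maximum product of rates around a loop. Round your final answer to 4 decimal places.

AUD→ZAR→AED→AUD: 15.6 × 0.199 × 0.315 = 0.97789
CHF→CNY→AUD→CHF: 10.2 × 0.153 × 0.553 = 0.86301
Maximum is AUD→ZAR→AED→AUD at 0.9779; no arbitrage — every cycle loses value.

0.9779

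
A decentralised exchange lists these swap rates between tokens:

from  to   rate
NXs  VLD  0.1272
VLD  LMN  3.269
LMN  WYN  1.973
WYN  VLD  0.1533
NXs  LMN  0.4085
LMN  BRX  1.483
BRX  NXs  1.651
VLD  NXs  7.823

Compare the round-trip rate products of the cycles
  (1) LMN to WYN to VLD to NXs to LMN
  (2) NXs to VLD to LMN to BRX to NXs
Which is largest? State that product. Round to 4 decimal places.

(1) 1.973 × 0.1533 × 7.823 × 0.4085 = 0.96657
(2) 0.1272 × 3.269 × 1.483 × 1.651 = 1.01810
Highest is cycle (2) at 1.0181 (>1, arbitrage).

1.0181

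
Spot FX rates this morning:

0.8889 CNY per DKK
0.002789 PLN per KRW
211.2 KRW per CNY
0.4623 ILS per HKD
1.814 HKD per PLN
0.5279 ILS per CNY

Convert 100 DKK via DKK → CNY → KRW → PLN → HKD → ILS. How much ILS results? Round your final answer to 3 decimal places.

100 DKK × 0.8889 = 88.89 CNY
88.89 CNY × 211.2 = 18773.568 KRW
18773.568 KRW × 0.002789 = 52.359481152 PLN
52.359481152 PLN × 1.814 = 94.980098809728 HKD
94.980098809728 HKD × 0.4623 = 43.9092996797372544 ILS

43.909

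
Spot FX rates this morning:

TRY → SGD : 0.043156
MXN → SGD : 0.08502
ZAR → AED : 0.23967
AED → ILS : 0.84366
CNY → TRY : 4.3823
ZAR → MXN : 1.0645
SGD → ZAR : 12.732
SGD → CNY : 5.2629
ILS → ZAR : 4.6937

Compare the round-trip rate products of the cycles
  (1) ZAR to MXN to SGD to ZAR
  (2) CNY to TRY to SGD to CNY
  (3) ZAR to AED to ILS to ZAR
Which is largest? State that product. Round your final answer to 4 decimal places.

1.1523

(1) 1.0645 × 0.08502 × 12.732 = 1.15229
(2) 4.3823 × 0.043156 × 5.2629 = 0.99533
(3) 0.23967 × 0.84366 × 4.6937 = 0.94907
Highest is cycle (1) at 1.1523 (>1, arbitrage).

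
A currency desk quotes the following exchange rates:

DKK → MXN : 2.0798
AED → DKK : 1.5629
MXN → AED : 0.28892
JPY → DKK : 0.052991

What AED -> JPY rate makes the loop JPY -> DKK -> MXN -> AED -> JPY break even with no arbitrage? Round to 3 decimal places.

31.405

Known legs of the cycle: 0.052991 × 2.0798 × 0.28892 = 0.031842070185656
For no arbitrage the full-cycle product must be 1, so the missing rate is 1 / 0.031842070185656 ≈ 31.40499.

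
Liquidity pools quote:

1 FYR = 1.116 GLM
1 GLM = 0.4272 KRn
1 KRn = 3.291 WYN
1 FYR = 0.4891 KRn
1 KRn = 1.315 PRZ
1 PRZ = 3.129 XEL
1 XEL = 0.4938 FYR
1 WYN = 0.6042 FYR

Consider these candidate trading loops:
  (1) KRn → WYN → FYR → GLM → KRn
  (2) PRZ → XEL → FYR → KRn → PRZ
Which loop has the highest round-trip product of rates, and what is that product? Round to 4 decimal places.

(1) 3.291 × 0.6042 × 1.116 × 0.4272 = 0.94799
(2) 3.129 × 0.4938 × 0.4891 × 1.315 = 0.99376
Highest is cycle (2) at 0.9938 (≤1, no arbitrage).

0.9938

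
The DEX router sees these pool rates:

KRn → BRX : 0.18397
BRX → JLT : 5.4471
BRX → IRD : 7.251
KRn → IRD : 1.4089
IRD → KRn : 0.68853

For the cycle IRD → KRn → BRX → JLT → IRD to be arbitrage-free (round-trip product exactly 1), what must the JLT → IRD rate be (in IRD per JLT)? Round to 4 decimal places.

1.4493

Known legs of the cycle: 0.68853 × 0.18397 × 5.4471 = 0.68997796963911
For no arbitrage the full-cycle product must be 1, so the missing rate is 1 / 0.68997796963911 ≈ 1.449322.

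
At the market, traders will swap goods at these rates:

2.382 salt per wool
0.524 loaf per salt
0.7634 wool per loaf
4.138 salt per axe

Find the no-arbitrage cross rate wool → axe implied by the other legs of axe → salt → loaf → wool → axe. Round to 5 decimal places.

0.60412

Known legs of the cycle: 4.138 × 0.524 × 0.7634 = 1.6552893808
For no arbitrage the full-cycle product must be 1, so the missing rate is 1 / 1.6552893808 ≈ 0.6041240.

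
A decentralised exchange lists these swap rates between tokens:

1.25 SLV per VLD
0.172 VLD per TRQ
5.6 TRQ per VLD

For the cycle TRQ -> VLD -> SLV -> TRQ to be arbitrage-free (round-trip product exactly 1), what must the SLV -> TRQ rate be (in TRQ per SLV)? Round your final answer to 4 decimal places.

Known legs of the cycle: 0.172 × 1.25 = 0.215
For no arbitrage the full-cycle product must be 1, so the missing rate is 1 / 0.215 ≈ 4.651163.

4.6512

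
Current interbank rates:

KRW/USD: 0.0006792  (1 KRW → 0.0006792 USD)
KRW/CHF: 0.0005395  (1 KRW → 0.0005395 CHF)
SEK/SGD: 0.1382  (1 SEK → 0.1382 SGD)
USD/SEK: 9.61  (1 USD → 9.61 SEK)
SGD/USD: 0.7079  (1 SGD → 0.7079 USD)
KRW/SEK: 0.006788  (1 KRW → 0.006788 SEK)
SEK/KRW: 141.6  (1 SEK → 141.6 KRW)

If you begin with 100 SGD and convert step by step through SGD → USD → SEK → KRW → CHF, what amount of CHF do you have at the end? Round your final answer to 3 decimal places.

100 SGD × 0.7079 = 70.79 USD
70.79 USD × 9.61 = 680.2919 SEK
680.2919 SEK × 141.6 = 96329.33304 KRW
96329.33304 KRW × 0.0005395 = 51.96967517508 CHF

51.970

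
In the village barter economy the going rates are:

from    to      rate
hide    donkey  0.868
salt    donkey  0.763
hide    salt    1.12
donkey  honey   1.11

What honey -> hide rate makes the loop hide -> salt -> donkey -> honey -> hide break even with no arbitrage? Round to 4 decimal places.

1.0542

Known legs of the cycle: 1.12 × 0.763 × 1.11 = 0.9485616
For no arbitrage the full-cycle product must be 1, so the missing rate is 1 / 0.9485616 ≈ 1.054228.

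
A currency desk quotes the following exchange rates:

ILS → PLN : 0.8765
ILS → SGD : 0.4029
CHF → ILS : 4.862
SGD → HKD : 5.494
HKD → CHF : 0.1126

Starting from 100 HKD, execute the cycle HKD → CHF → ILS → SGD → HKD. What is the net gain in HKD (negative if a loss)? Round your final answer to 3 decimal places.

100 HKD × 0.1126 = 11.26 CHF
11.26 CHF × 4.862 = 54.74612 ILS
54.74612 ILS × 0.4029 = 22.057211748 SGD
22.057211748 SGD × 5.494 = 121.182321343512 HKD
Net change: 121.182321343512 − 100 = 21.182321343512 HKD

21.182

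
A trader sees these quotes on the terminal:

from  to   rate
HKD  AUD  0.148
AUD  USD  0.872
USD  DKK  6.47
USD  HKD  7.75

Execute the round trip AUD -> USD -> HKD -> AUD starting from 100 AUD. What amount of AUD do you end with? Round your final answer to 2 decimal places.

100 AUD × 0.872 = 87.2 USD
87.2 USD × 7.75 = 675.8 HKD
675.8 HKD × 0.148 = 100.0184 AUD

100.02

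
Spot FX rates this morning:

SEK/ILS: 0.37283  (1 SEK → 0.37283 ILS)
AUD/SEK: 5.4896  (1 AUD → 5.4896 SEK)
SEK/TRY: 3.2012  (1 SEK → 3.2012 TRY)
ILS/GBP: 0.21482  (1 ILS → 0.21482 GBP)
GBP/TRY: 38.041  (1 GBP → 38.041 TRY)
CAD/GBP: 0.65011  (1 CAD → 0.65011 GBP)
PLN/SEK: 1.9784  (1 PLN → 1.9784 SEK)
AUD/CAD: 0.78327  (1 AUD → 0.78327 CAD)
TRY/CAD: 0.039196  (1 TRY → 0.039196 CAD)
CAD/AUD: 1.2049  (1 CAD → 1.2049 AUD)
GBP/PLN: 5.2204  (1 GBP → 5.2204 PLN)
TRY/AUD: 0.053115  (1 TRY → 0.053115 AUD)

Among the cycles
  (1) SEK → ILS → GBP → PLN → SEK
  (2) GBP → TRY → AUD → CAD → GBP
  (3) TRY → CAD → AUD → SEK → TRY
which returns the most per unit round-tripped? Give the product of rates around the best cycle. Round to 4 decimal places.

1.0289

(1) 0.37283 × 0.21482 × 5.2204 × 1.9784 = 0.82719
(2) 38.041 × 0.053115 × 0.78327 × 0.65011 = 1.02889
(3) 0.039196 × 1.2049 × 5.4896 × 3.2012 = 0.82994
Highest is cycle (2) at 1.0289 (>1, arbitrage).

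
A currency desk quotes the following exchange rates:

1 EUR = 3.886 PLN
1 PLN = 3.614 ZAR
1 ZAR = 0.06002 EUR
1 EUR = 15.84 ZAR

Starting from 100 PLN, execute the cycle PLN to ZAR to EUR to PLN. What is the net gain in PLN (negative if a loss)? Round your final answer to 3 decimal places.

-15.708

100 PLN × 3.614 = 361.4 ZAR
361.4 ZAR × 0.06002 = 21.691228 EUR
21.691228 EUR × 3.886 = 84.292112008 PLN
Net change: 84.292112008 − 100 = -15.707887992 PLN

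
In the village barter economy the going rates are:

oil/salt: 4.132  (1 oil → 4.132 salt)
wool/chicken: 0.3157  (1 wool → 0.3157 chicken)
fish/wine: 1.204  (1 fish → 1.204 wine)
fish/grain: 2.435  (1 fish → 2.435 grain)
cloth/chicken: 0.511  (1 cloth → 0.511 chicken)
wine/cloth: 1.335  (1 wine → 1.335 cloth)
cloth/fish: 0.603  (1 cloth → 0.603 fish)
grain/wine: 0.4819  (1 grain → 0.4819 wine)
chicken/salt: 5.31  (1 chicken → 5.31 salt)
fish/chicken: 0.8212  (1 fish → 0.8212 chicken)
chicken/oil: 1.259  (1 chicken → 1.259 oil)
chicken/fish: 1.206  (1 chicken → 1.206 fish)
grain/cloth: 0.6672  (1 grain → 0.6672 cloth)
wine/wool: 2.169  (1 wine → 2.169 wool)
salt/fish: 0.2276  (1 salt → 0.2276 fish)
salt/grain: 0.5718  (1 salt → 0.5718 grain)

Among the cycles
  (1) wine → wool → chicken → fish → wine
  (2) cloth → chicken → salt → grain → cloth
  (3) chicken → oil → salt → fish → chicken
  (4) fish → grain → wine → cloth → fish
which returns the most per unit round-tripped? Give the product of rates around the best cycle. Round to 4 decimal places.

(1) 2.169 × 0.3157 × 1.206 × 1.204 = 0.99428
(2) 0.511 × 5.31 × 0.5718 × 0.6672 = 1.03518
(3) 1.259 × 4.132 × 0.2276 × 0.8212 = 0.97232
(4) 2.435 × 0.4819 × 1.335 × 0.603 = 0.94461
Highest is cycle (2) at 1.0352 (>1, arbitrage).

1.0352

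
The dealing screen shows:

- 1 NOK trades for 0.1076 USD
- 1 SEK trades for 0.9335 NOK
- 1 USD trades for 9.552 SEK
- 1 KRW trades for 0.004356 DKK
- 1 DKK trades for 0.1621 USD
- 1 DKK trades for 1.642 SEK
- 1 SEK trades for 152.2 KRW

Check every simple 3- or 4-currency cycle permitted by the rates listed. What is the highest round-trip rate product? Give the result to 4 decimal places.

SEK→KRW→DKK→SEK: 152.2 × 0.004356 × 1.642 = 1.08862
SEK→KRW→DKK→USD→SEK: 152.2 × 0.004356 × 0.1621 × 9.552 = 1.02655
SEK→NOK→USD→SEK: 0.9335 × 0.1076 × 9.552 = 0.95945
Maximum is SEK→KRW→DKK→SEK at 1.0886; arbitrage exists.

1.0886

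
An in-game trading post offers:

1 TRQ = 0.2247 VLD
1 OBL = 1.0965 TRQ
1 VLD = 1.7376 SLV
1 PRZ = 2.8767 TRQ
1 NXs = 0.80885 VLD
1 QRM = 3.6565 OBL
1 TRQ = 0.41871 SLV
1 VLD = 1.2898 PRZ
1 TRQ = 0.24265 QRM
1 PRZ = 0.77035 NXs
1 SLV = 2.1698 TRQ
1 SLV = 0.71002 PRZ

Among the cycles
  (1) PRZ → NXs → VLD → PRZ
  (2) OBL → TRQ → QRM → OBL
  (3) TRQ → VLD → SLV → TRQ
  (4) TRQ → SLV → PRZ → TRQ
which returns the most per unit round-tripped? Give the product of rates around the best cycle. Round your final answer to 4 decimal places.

0.9729

(1) 0.77035 × 0.80885 × 1.2898 = 0.80367
(2) 1.0965 × 0.24265 × 3.6565 = 0.97287
(3) 0.2247 × 1.7376 × 2.1698 = 0.84717
(4) 0.41871 × 0.71002 × 2.8767 = 0.85522
Highest is cycle (2) at 0.9729 (≤1, no arbitrage).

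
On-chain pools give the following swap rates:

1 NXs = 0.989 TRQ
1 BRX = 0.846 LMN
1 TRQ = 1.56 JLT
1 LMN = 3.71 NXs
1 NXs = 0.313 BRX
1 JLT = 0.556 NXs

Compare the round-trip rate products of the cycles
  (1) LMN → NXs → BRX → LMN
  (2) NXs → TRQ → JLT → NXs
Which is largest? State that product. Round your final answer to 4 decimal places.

0.9824

(1) 3.71 × 0.313 × 0.846 = 0.98240
(2) 0.989 × 1.56 × 0.556 = 0.85782
Highest is cycle (1) at 0.9824 (≤1, no arbitrage).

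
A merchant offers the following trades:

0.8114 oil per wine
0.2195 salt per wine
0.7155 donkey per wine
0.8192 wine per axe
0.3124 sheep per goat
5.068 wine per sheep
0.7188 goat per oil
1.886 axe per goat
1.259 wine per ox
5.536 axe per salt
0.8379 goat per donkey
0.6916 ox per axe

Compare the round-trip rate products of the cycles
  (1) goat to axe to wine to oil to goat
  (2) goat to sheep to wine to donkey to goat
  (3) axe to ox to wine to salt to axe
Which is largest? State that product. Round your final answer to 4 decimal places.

1.0581

(1) 1.886 × 0.8192 × 0.8114 × 0.7188 = 0.90110
(2) 0.3124 × 5.068 × 0.7155 × 0.8379 = 0.94918
(3) 0.6916 × 1.259 × 0.2195 × 5.536 = 1.05806
Highest is cycle (3) at 1.0581 (>1, arbitrage).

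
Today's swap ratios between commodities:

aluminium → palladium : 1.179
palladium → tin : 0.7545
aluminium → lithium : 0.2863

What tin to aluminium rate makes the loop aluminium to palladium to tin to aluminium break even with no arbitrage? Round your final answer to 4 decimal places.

1.1242

Known legs of the cycle: 1.179 × 0.7545 = 0.8895555
For no arbitrage the full-cycle product must be 1, so the missing rate is 1 / 0.8895555 ≈ 1.124157.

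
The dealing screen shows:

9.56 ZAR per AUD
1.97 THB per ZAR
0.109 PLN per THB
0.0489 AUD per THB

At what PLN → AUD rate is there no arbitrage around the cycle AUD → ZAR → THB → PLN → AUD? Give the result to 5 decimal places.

Known legs of the cycle: 9.56 × 1.97 × 0.109 = 2.0528188
For no arbitrage the full-cycle product must be 1, so the missing rate is 1 / 2.0528188 ≈ 0.4871351.

0.48714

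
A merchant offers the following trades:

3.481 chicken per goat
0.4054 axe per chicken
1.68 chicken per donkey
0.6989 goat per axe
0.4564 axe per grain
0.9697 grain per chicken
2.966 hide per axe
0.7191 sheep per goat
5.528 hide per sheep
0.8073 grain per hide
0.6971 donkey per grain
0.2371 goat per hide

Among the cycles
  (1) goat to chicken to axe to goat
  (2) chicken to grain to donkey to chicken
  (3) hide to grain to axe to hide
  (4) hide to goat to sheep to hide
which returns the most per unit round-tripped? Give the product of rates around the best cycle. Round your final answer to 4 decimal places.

1.1356

(1) 3.481 × 0.4054 × 0.6989 = 0.98629
(2) 0.9697 × 0.6971 × 1.68 = 1.13564
(3) 0.8073 × 0.4564 × 2.966 = 1.09283
(4) 0.2371 × 0.7191 × 5.528 = 0.94252
Highest is cycle (2) at 1.1356 (>1, arbitrage).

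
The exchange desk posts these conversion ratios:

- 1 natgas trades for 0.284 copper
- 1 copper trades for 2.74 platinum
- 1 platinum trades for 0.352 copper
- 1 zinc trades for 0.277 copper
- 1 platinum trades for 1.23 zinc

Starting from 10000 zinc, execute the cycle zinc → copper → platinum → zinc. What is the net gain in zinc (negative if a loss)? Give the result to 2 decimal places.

-664.55

10000 zinc × 0.277 = 2770 copper
2770 copper × 2.74 = 7589.8 platinum
7589.8 platinum × 1.23 = 9335.454 zinc
Net change: 9335.454 − 10000 = -664.546 zinc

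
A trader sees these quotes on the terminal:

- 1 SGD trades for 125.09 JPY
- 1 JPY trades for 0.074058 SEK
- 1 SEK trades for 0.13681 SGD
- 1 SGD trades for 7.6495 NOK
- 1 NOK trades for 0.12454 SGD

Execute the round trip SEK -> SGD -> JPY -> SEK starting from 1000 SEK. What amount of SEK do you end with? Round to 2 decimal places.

1000 SEK × 0.13681 = 136.81 SGD
136.81 SGD × 125.09 = 17113.5629 JPY
17113.5629 JPY × 0.074058 = 1267.3962412482 SEK

1267.40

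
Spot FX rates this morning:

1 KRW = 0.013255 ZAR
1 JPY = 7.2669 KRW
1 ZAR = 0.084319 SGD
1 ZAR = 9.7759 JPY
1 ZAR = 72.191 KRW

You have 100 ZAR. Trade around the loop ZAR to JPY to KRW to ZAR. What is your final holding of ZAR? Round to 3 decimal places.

94.164

100 ZAR × 9.7759 = 977.59 JPY
977.59 JPY × 7.2669 = 7104.048771 KRW
7104.048771 KRW × 0.013255 = 94.164166459605 ZAR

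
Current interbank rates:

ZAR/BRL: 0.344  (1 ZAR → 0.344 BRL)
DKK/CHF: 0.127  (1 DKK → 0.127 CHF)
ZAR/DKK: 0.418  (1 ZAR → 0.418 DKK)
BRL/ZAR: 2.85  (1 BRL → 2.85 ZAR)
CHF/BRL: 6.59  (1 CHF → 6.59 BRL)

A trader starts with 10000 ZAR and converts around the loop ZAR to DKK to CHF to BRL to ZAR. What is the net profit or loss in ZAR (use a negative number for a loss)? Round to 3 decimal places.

10000 ZAR × 0.418 = 4180 DKK
4180 DKK × 0.127 = 530.86 CHF
530.86 CHF × 6.59 = 3498.3674 BRL
3498.3674 BRL × 2.85 = 9970.34709 ZAR
Net change: 9970.34709 − 10000 = -29.65291 ZAR

-29.653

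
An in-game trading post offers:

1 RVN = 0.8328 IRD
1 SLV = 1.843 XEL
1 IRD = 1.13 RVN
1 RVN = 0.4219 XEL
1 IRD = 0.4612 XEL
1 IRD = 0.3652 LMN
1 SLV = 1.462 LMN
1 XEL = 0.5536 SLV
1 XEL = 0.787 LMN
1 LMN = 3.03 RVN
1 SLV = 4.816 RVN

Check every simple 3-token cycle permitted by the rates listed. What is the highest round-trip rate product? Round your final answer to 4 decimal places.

SLV→RVN→XEL→SLV: 4.816 × 0.4219 × 0.5536 = 1.12484
LMN→RVN→XEL→LMN: 3.03 × 0.4219 × 0.787 = 1.00607
LMN→RVN→IRD→LMN: 3.03 × 0.8328 × 0.3652 = 0.92154
Maximum is SLV→RVN→XEL→SLV at 1.1248; arbitrage exists.

1.1248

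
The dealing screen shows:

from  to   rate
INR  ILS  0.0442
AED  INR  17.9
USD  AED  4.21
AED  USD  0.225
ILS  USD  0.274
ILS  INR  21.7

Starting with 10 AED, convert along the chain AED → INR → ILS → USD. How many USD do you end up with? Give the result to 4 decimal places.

10 AED × 17.9 = 179 INR
179 INR × 0.0442 = 7.9118 ILS
7.9118 ILS × 0.274 = 2.1678332 USD

2.1678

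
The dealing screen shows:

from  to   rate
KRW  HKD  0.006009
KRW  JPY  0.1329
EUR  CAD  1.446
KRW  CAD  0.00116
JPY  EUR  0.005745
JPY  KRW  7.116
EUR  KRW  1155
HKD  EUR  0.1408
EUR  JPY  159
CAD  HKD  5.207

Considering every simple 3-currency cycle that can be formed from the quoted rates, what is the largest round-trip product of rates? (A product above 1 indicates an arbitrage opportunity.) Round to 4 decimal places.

1.0601

CAD→HKD→EUR→CAD: 5.207 × 0.1408 × 1.446 = 1.06013
KRW→HKD→EUR→KRW: 0.006009 × 0.1408 × 1155 = 0.97721
KRW→JPY→EUR→KRW: 0.1329 × 0.005745 × 1155 = 0.88185
Maximum is CAD→HKD→EUR→CAD at 1.0601; arbitrage exists.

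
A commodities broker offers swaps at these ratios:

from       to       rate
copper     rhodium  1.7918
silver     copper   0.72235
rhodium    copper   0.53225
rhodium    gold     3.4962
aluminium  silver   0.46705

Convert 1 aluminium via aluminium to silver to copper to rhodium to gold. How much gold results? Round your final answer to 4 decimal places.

2.1135

1 aluminium × 0.46705 = 0.46705 silver
0.46705 silver × 0.72235 = 0.3373735675 copper
0.3373735675 copper × 1.7918 = 0.6045059582465 rhodium
0.6045059582465 rhodium × 3.4962 = 2.1134737312214133 gold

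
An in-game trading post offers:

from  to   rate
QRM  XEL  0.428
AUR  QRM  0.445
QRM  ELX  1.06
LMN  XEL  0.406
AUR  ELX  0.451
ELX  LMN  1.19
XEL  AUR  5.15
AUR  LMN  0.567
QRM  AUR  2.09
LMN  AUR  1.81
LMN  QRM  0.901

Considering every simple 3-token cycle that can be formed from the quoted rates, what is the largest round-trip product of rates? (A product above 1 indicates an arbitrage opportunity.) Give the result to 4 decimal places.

AUR→LMN→XEL→AUR: 0.567 × 0.406 × 5.15 = 1.18554
QRM→ELX→LMN→QRM: 1.06 × 1.19 × 0.901 = 1.13652
QRM→AUR→LMN→QRM: 2.09 × 0.567 × 0.901 = 1.06771
QRM→XEL→AUR→QRM: 0.428 × 5.15 × 0.445 = 0.98087
AUR→ELX→LMN→AUR: 0.451 × 1.19 × 1.81 = 0.97141
Maximum is AUR→LMN→XEL→AUR at 1.1855; arbitrage exists.

1.1855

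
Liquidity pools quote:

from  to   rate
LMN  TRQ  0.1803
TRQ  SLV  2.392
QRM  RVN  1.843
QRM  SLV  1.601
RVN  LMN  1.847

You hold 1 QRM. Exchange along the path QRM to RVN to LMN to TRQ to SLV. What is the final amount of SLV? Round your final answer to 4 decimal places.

1.4681

1 QRM × 1.843 = 1.843 RVN
1.843 RVN × 1.847 = 3.404021 LMN
3.404021 LMN × 0.1803 = 0.6137449863 TRQ
0.6137449863 TRQ × 2.392 = 1.4680780072296 SLV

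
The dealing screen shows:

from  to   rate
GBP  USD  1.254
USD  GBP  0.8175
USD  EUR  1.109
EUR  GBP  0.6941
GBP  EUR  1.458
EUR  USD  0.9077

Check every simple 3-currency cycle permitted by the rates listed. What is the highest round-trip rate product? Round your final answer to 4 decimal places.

EUR→USD→GBP→EUR: 0.9077 × 0.8175 × 1.458 = 1.08190
EUR→GBP→USD→EUR: 0.6941 × 1.254 × 1.109 = 0.96528
Maximum is EUR→USD→GBP→EUR at 1.0819; arbitrage exists.

1.0819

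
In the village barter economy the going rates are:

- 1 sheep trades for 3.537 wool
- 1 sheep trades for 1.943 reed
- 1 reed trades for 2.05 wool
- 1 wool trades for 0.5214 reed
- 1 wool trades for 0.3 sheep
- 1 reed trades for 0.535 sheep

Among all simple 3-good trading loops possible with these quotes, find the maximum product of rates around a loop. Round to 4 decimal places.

1.1949

wool→sheep→reed→wool: 0.3 × 1.943 × 2.05 = 1.19495
wool→reed→sheep→wool: 0.5214 × 0.535 × 3.537 = 0.98664
Maximum is wool→sheep→reed→wool at 1.1949; arbitrage exists.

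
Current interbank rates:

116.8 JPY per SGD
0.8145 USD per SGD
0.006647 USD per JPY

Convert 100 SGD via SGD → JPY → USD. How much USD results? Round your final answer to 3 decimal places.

77.637

100 SGD × 116.8 = 11680 JPY
11680 JPY × 0.006647 = 77.63696 USD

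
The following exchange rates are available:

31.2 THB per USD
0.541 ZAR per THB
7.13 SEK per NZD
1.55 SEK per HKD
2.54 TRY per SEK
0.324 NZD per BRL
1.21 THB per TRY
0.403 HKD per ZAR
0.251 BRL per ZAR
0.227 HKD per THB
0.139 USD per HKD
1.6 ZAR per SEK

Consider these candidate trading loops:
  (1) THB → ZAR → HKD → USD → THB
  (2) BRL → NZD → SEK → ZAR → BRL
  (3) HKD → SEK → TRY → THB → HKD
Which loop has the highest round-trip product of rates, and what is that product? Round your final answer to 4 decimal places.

1.0814

(1) 0.541 × 0.403 × 0.139 × 31.2 = 0.94552
(2) 0.324 × 7.13 × 1.6 × 0.251 = 0.92774
(3) 1.55 × 2.54 × 1.21 × 0.227 = 1.08138
Highest is cycle (3) at 1.0814 (>1, arbitrage).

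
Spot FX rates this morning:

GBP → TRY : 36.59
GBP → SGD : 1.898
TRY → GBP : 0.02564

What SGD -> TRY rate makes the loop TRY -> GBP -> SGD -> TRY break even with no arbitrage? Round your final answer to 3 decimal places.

Known legs of the cycle: 0.02564 × 1.898 = 0.04866472
For no arbitrage the full-cycle product must be 1, so the missing rate is 1 / 0.04866472 ≈ 20.54877.

20.549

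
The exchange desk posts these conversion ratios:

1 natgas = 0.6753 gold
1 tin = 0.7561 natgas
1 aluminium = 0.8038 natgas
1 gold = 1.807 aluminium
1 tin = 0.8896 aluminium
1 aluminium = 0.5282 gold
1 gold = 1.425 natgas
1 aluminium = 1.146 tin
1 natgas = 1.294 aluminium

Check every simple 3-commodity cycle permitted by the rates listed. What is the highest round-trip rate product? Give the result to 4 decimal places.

1.1212

aluminium→tin→natgas→aluminium: 1.146 × 0.7561 × 1.294 = 1.12124
aluminium→natgas→gold→aluminium: 0.8038 × 0.6753 × 1.807 = 0.98085
aluminium→gold→natgas→aluminium: 0.5282 × 1.425 × 1.294 = 0.97397
Maximum is aluminium→tin→natgas→aluminium at 1.1212; arbitrage exists.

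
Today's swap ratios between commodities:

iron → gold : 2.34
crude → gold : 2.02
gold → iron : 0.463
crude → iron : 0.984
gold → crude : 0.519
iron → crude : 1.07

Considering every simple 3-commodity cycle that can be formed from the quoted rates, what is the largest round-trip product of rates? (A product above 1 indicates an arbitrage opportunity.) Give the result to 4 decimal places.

1.1950

gold→crude→iron→gold: 0.519 × 0.984 × 2.34 = 1.19503
gold→iron→crude→gold: 0.463 × 1.07 × 2.02 = 1.00073
Maximum is gold→crude→iron→gold at 1.1950; arbitrage exists.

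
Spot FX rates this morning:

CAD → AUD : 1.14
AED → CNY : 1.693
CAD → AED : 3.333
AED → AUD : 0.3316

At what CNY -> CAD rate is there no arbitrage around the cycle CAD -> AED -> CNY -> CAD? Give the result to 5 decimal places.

Known legs of the cycle: 3.333 × 1.693 = 5.642769
For no arbitrage the full-cycle product must be 1, so the missing rate is 1 / 5.642769 ≈ 0.1772180.

0.17722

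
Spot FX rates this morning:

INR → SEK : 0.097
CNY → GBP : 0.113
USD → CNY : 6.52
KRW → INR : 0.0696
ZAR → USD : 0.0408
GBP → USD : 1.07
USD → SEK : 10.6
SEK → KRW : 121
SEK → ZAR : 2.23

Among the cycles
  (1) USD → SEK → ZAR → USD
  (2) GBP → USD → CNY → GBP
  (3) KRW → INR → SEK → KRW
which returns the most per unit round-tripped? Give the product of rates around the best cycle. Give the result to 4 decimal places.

(1) 10.6 × 2.23 × 0.0408 = 0.96443
(2) 1.07 × 6.52 × 0.113 = 0.78833
(3) 0.0696 × 0.097 × 121 = 0.81690
Highest is cycle (1) at 0.9644 (≤1, no arbitrage).

0.9644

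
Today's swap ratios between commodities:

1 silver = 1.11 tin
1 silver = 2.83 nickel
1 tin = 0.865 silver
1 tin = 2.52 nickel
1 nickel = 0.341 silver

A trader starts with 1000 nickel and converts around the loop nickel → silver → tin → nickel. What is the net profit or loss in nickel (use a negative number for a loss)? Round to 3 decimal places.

1000 nickel × 0.341 = 341 silver
341 silver × 1.11 = 378.51 tin
378.51 tin × 2.52 = 953.8452 nickel
Net change: 953.8452 − 1000 = -46.1548 nickel

-46.155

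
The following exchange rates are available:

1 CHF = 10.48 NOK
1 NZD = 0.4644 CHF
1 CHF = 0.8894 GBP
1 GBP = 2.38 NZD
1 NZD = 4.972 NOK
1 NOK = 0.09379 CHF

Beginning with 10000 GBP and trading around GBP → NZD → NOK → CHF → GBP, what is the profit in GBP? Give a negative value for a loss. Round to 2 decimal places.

10000 GBP × 2.38 = 23800 NZD
23800 NZD × 4.972 = 118333.6 NOK
118333.6 NOK × 0.09379 = 11098.508344 CHF
11098.508344 CHF × 0.8894 = 9871.0133211536 GBP
Net change: 9871.0133211536 − 10000 = -128.9866788464 GBP

-128.99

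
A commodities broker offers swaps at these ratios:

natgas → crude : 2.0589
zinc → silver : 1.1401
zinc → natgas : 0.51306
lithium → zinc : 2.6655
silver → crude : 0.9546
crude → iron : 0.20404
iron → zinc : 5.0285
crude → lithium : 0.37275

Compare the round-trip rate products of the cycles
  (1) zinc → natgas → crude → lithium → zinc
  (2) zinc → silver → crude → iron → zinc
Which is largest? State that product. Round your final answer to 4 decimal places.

1.1167

(1) 0.51306 × 2.0589 × 0.37275 × 2.6655 = 1.04954
(2) 1.1401 × 0.9546 × 0.20404 × 5.0285 = 1.11665
Highest is cycle (2) at 1.1167 (>1, arbitrage).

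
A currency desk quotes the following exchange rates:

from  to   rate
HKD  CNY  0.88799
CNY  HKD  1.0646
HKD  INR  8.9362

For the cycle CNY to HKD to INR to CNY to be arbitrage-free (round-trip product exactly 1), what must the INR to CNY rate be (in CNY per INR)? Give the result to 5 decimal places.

0.10511

Known legs of the cycle: 1.0646 × 8.9362 = 9.51347852
For no arbitrage the full-cycle product must be 1, so the missing rate is 1 / 9.51347852 ≈ 0.1051140.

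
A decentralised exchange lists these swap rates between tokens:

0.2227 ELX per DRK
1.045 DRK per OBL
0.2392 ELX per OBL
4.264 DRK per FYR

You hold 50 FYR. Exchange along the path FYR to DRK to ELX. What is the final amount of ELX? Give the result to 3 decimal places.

50 FYR × 4.264 = 213.2 DRK
213.2 DRK × 0.2227 = 47.47964 ELX

47.480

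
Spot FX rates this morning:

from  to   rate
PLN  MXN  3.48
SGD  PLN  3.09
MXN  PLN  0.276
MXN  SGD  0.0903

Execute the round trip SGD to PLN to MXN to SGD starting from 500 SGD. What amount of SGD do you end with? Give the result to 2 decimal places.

500 SGD × 3.09 = 1545 PLN
1545 PLN × 3.48 = 5376.6 MXN
5376.6 MXN × 0.0903 = 485.50698 SGD

485.51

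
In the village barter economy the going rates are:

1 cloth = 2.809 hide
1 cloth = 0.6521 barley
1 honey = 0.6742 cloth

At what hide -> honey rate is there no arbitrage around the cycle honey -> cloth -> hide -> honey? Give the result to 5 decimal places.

Known legs of the cycle: 0.6742 × 2.809 = 1.8938278
For no arbitrage the full-cycle product must be 1, so the missing rate is 1 / 1.8938278 ≈ 0.5280311.

0.52803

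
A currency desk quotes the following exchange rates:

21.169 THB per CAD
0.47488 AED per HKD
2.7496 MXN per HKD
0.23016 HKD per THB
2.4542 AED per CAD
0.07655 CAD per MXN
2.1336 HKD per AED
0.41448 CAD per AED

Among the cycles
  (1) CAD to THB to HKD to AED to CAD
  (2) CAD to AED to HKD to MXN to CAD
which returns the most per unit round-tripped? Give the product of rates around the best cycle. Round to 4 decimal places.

1.1021

(1) 21.169 × 0.23016 × 0.47488 × 0.41448 = 0.95900
(2) 2.4542 × 2.1336 × 2.7496 × 0.07655 = 1.10214
Highest is cycle (2) at 1.1021 (>1, arbitrage).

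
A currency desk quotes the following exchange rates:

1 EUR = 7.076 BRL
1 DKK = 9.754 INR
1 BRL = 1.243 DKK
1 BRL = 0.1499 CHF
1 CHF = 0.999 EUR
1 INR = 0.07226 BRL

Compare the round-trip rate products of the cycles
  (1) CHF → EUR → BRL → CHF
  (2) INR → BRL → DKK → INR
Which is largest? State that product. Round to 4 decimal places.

1.0596

(1) 0.999 × 7.076 × 0.1499 = 1.05963
(2) 0.07226 × 1.243 × 9.754 = 0.87610
Highest is cycle (1) at 1.0596 (>1, arbitrage).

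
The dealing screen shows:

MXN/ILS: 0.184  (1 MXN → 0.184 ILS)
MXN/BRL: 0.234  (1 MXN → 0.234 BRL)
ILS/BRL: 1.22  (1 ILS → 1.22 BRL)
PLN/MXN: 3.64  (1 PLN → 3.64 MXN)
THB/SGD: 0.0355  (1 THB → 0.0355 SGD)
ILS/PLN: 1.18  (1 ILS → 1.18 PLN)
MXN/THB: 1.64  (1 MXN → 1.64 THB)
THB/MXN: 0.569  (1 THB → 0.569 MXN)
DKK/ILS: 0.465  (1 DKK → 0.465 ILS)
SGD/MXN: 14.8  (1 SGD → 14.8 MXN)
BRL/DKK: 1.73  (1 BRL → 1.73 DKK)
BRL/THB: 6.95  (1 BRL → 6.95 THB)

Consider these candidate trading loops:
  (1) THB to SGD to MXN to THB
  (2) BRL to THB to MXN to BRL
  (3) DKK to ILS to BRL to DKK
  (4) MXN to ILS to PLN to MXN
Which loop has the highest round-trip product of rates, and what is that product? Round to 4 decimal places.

(1) 0.0355 × 14.8 × 1.64 = 0.86166
(2) 6.95 × 0.569 × 0.234 = 0.92536
(3) 0.465 × 1.22 × 1.73 = 0.98143
(4) 0.184 × 1.18 × 3.64 = 0.79032
Highest is cycle (3) at 0.9814 (≤1, no arbitrage).

0.9814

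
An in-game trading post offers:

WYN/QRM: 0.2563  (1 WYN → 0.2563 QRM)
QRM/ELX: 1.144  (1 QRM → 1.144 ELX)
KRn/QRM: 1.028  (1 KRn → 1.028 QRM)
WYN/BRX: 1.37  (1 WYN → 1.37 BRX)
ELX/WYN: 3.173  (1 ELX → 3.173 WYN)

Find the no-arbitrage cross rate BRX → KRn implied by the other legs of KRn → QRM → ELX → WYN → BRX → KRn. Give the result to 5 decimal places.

Known legs of the cycle: 1.028 × 1.144 × 3.173 × 1.37 = 5.11222286432
For no arbitrage the full-cycle product must be 1, so the missing rate is 1 / 5.11222286432 ≈ 0.1956096.

0.19561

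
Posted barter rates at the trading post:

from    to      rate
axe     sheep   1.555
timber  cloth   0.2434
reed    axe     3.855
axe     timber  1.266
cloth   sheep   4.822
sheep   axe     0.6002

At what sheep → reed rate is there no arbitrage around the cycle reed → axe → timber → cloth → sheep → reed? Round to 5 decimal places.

0.17458

Known legs of the cycle: 3.855 × 1.266 × 0.2434 × 4.822 = 5.728037704164
For no arbitrage the full-cycle product must be 1, so the missing rate is 1 / 5.728037704164 ≈ 0.1745799.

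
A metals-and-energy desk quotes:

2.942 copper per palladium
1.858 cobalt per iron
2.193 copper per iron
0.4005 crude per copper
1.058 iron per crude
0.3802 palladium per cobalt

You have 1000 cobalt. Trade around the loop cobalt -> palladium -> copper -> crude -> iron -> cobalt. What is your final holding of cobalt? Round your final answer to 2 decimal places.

880.62

1000 cobalt × 0.3802 = 380.2 palladium
380.2 palladium × 2.942 = 1118.5484 copper
1118.5484 copper × 0.4005 = 447.9786342 crude
447.9786342 crude × 1.058 = 473.9613949836 iron
473.9613949836 iron × 1.858 = 880.6202718795288 cobalt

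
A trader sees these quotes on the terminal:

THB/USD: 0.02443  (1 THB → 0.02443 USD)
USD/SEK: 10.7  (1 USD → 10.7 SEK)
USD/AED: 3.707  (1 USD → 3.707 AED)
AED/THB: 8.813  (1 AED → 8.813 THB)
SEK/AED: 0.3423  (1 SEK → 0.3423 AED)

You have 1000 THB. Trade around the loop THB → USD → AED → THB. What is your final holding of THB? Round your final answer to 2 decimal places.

798.12

1000 THB × 0.02443 = 24.43 USD
24.43 USD × 3.707 = 90.56201 AED
90.56201 AED × 8.813 = 798.12299413 THB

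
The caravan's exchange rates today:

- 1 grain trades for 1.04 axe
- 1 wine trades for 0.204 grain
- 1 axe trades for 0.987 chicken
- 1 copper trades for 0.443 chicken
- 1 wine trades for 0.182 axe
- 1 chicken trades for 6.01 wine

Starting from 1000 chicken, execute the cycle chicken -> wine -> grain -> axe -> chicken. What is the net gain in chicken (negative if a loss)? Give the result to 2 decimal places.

258.51

1000 chicken × 6.01 = 6010 wine
6010 wine × 0.204 = 1226.04 grain
1226.04 grain × 1.04 = 1275.0816 axe
1275.0816 axe × 0.987 = 1258.5055392 chicken
Net change: 1258.5055392 − 1000 = 258.5055392 chicken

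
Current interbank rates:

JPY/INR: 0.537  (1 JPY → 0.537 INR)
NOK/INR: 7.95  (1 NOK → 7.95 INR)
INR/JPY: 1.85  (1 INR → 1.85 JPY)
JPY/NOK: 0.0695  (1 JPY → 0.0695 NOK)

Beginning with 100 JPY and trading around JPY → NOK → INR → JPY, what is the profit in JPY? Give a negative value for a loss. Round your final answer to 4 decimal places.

100 JPY × 0.0695 = 6.95 NOK
6.95 NOK × 7.95 = 55.2525 INR
55.2525 INR × 1.85 = 102.217125 JPY
Net change: 102.217125 − 100 = 2.217125 JPY

2.2171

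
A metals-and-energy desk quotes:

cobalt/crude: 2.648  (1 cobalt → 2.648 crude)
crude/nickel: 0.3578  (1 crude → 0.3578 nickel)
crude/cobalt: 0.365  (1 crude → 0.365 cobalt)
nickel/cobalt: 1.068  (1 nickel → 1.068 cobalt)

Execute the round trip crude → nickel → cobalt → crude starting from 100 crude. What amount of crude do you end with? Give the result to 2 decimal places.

100 crude × 0.3578 = 35.78 nickel
35.78 nickel × 1.068 = 38.21304 cobalt
38.21304 cobalt × 2.648 = 101.18812992 crude

101.19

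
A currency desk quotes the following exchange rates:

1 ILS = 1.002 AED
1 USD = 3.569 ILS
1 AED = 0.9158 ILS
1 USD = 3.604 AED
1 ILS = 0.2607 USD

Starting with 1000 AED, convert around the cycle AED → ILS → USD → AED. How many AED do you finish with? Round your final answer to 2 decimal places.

860.45

1000 AED × 0.9158 = 915.8 ILS
915.8 ILS × 0.2607 = 238.74906 USD
238.74906 USD × 3.604 = 860.45161224 AED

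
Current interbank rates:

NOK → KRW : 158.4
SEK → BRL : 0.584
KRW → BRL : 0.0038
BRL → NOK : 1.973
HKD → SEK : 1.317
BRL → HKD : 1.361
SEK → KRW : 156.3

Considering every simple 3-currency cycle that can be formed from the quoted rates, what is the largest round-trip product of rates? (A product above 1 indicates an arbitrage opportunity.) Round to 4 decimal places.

1.1876

NOK→KRW→BRL→NOK: 158.4 × 0.0038 × 1.973 = 1.18759
SEK→BRL→HKD→SEK: 0.584 × 1.361 × 1.317 = 1.04678
Maximum is NOK→KRW→BRL→NOK at 1.1876; arbitrage exists.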